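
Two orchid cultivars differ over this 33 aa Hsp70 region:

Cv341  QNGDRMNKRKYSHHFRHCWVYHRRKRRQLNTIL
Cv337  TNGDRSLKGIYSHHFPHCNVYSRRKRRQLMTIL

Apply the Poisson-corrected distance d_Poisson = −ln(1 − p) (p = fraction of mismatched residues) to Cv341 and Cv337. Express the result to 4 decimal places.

0.3185

Mismatches occur at site 1 (Q↔T), site 6 (M↔S), site 7 (N↔L), site 9 (R↔G), site 10 (K↔I), site 16 (R↔P), site 19 (W↔N), site 22 (H↔S), site 30 (N↔M).
p = 9/33 = 0.272727.
d = −ln(1 − 0.272727) = −ln(0.727273) = 0.3185.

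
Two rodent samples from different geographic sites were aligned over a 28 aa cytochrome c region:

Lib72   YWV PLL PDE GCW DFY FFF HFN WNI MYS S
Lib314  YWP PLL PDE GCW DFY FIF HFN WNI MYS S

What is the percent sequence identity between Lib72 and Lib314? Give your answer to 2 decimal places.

Mismatches occur at site 3 (V→P), site 17 (F→I).
26 of the 28 sites match, so the percent identity is 26/28 × 100 = 92.86%.

92.86%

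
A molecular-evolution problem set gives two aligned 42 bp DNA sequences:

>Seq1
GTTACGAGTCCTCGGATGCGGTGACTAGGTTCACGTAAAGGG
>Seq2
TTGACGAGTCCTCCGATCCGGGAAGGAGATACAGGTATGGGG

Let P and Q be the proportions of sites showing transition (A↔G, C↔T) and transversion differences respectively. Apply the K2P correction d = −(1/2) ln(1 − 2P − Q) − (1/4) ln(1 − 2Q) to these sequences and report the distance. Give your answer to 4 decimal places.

0.4014

Differing sites — 1:G/T (Tv); 3:T/G (Tv); 14:G/C (Tv); 18:G/C (Tv); 22:T/G (Tv); 23:G/A (Ti); 25:C/G (Tv); 26:T/G (Tv); 29:G/A (Ti); 31:T/A (Tv); 34:C/G (Tv); 38:A/T (Tv); 39:A/G (Ti).
Of the 13 differences, 3 transitions and 10 transversions over 42 sites: P = 3/42 = 0.071429, Q = 10/42 = 0.238095.
d = −0.5·ln(0.619047) − 0.25·ln(0.523810) = −0.5·(-0.479574) − 0.25·(-0.646626) = 0.4014.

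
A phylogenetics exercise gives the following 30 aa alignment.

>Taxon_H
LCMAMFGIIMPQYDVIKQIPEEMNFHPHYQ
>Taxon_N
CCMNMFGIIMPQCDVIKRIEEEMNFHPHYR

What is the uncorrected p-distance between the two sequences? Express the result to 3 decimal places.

0.200

The sequences differ at positions 1 (L/C), 4 (A/N), 13 (Y/C), 18 (Q/R), 20 (P/E), 30 (Q/R).
There are 6 differences over 30 sites, so p = 6/30 = 0.200.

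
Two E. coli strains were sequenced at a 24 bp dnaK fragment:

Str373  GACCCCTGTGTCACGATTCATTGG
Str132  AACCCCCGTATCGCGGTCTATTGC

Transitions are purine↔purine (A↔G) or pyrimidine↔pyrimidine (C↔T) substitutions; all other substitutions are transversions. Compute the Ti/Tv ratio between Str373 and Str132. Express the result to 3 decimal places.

Mismatches occur at site 1 (G↔A, transition), site 7 (T↔C, transition), site 10 (G↔A, transition), site 13 (A↔G, transition), site 16 (A↔G, transition), site 18 (T↔C, transition), site 19 (C↔T, transition), site 24 (G↔C, transversion).
Of the 8 differences, 7 transitions and 1 transversion, so Ti/Tv = 7/1 = 7.000.

7.000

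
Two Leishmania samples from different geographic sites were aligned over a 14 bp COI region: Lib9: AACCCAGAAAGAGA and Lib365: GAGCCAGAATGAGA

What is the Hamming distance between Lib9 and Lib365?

3

Mismatches occur at site 1 (A→G), site 3 (C→G), site 10 (A→T).
That gives 3 mismatches out of 14 aligned sites, so the Hamming distance is 3.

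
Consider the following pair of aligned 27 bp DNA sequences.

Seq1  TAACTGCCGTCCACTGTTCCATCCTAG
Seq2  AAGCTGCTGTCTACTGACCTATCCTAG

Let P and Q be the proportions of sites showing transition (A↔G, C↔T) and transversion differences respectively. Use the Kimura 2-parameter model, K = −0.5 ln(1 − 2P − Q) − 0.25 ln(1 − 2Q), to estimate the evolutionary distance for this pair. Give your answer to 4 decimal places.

Differing sites — 1:T/A (Tv); 3:A/G (Ti); 8:C/T (Ti); 12:C/T (Ti); 17:T/A (Tv); 18:T/C (Ti); 20:C/T (Ti).
Of the 7 differences, 5 transitions and 2 transversions over 27 sites: P = 5/27 = 0.185185, Q = 2/27 = 0.074074.
d = −0.5·ln(0.555556) − 0.25·ln(0.851852) = −0.5·(-0.587786) − 0.25·(-0.160342) = 0.3340.

0.3340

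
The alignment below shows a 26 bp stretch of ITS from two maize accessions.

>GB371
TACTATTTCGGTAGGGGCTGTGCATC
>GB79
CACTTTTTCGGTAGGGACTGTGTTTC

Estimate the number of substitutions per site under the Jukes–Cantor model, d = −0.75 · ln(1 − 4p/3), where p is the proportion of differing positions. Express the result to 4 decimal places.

0.2222

Mismatches occur at site 1 (T↔C), site 5 (A↔T), site 17 (G↔A), site 23 (C↔T), site 24 (A↔T).
p = 5/26 = 0.192308.
d = −0.75 · ln(1 − (4/3)·0.192308) = −0.75 · ln(0.743589) = −0.75 · (-0.296267) = 0.2222.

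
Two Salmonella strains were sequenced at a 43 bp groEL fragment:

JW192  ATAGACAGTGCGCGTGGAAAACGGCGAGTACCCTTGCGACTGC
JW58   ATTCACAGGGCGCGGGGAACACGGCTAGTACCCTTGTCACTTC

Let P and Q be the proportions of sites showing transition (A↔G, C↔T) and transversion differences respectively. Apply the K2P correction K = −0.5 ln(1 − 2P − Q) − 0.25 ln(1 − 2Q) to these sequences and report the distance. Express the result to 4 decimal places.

0.2487

The sequences differ at positions 3 (A/T, transversion), 4 (G/C, transversion), 9 (T/G, transversion), 15 (T/G, transversion), 20 (A/C, transversion), 26 (G/T, transversion), 37 (C/T, transition), 38 (G/C, transversion), 42 (G/T, transversion).
Of the 9 differences, 1 transition and 8 transversions over 43 sites: P = 1/43 = 0.023256, Q = 8/43 = 0.186047.
d = −0.5·ln(0.767441) − 0.25·ln(0.627906) = −0.5·(-0.264694) − 0.25·(-0.465365) = 0.2487.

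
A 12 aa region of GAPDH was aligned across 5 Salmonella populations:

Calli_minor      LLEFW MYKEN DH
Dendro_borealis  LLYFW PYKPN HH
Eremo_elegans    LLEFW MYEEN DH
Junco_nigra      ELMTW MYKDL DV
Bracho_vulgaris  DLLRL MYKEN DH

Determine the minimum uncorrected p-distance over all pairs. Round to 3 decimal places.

0.083

Pairwise Hamming distances:
  Calli_minor vs Dendro_borealis: 4
  Calli_minor vs Eremo_elegans: 1
  Calli_minor vs Junco_nigra: 6
  Calli_minor vs Bracho_vulgaris: 4
  Dendro_borealis vs Eremo_elegans: 5
  Dendro_borealis vs Junco_nigra: 8
  Dendro_borealis vs Bracho_vulgaris: 7
  Eremo_elegans vs Junco_nigra: 7
  Eremo_elegans vs Bracho_vulgaris: 5
  Junco_nigra vs Bracho_vulgaris: 7
The smallest is 1 mismatch, between Calli_minor and Eremo_elegans; p = 1/12 = 0.083.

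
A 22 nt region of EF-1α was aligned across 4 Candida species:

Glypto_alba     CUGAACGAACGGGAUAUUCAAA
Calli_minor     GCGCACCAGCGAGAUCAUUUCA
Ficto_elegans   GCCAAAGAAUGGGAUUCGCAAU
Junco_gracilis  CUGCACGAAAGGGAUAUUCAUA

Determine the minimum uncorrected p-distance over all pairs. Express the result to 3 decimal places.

Pairwise Hamming distances:
  Glypto_alba vs Calli_minor: 11
  Glypto_alba vs Ficto_elegans: 9
  Glypto_alba vs Junco_gracilis: 3
  Calli_minor vs Ficto_elegans: 14
  Calli_minor vs Junco_gracilis: 11
  Ficto_elegans vs Junco_gracilis: 11
The smallest is 3 mismatches, between Glypto_alba and Junco_gracilis; p = 3/22 = 0.136.

0.136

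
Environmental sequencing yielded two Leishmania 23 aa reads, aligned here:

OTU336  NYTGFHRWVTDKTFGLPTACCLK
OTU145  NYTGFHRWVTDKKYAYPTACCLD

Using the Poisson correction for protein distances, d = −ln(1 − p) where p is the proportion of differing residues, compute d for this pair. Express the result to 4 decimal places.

Differing sites — 13:T/K; 14:F/Y; 15:G/A; 16:L/Y; 23:K/D.
p = 5/23 = 0.217391.
d = −ln(1 − 0.217391) = −ln(0.782609) = 0.2451.

0.2451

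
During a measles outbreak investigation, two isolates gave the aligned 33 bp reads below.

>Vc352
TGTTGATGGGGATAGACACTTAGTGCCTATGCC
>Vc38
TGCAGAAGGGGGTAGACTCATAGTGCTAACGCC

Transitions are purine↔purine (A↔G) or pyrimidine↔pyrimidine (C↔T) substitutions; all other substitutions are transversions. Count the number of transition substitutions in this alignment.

Differing sites — 3:T/C (Ti); 4:T/A (Tv); 7:T/A (Tv); 12:A/G (Ti); 18:A/T (Tv); 20:T/A (Tv); 27:C/T (Ti); 28:T/A (Tv); 30:T/C (Ti).
Of the 9 differences, 4 transitions and 5 transversions, so the answer is 4.

4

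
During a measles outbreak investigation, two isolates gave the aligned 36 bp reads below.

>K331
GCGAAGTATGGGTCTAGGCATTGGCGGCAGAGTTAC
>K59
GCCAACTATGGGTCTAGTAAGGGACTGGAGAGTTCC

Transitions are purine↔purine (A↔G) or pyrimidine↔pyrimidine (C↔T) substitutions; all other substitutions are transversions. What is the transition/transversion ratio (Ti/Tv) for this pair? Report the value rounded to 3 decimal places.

Mismatches occur at site 3 (G↔C, transversion), site 6 (G↔C, transversion), site 18 (G↔T, transversion), site 19 (C↔A, transversion), site 21 (T↔G, transversion), site 22 (T↔G, transversion), site 24 (G↔A, transition), site 26 (G↔T, transversion), site 28 (C↔G, transversion), site 35 (A↔C, transversion).
Of the 10 differences, 1 transition and 9 transversions, so Ti/Tv = 1/9 = 0.111.

0.111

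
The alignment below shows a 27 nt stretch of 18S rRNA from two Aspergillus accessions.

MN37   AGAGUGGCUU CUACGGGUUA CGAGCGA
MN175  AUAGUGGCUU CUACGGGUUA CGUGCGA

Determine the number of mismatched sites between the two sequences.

Mismatches occur at site 2 (G/U), site 23 (A/U).
That gives 2 mismatches out of 27 aligned sites, so the Hamming distance is 2.

2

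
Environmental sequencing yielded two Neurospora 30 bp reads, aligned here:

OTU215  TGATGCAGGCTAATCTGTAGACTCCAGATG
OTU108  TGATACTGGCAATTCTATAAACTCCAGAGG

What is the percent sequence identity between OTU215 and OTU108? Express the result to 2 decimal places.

76.67%

The sequences differ at positions 5 (G/A), 7 (A/T), 11 (T/A), 13 (A/T), 17 (G/A), 20 (G/A), 29 (T/G).
23 of the 30 sites match, so the percent identity is 23/30 × 100 = 76.67%.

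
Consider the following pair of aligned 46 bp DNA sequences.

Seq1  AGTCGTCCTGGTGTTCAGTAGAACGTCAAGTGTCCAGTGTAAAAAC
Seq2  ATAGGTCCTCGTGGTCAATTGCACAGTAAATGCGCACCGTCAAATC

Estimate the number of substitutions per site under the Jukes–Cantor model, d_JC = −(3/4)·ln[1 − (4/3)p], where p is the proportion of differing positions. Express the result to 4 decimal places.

0.5532

Differing sites — 2:G/T; 3:T/A; 4:C/G; 10:G/C; 14:T/G; 18:G/A; 20:A/T; 22:A/C; 25:G/A; 26:T/G; 27:C/T; 30:G/A; 33:T/C; 34:C/G; 37:G/C; 38:T/C; 41:A/C; 45:A/T.
p = 18/46 = 0.391304.
d = −0.75 · ln(1 − (4/3)·0.391304) = −0.75 · ln(0.478261) = −0.75 · (-0.737599) = 0.5532.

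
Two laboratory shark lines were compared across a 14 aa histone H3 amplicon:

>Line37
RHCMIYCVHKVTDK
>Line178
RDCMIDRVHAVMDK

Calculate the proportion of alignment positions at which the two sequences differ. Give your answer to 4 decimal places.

0.3571

The sequences differ at positions 2 (H/D), 6 (Y/D), 7 (C/R), 10 (K/A), 12 (T/M).
There are 5 differences over 14 sites, so p = 5/14 = 0.3571.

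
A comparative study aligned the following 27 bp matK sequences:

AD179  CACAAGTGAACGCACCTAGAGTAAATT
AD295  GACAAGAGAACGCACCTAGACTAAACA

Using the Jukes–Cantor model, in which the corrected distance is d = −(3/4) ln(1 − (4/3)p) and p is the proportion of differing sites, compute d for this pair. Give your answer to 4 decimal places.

0.2127

Mismatches occur at site 1 (C↔G), site 7 (T↔A), site 21 (G↔C), site 26 (T↔C), site 27 (T↔A).
p = 5/27 = 0.185185.
d = −0.75 · ln(1 − (4/3)·0.185185) = −0.75 · ln(0.753087) = −0.75 · (-0.283575) = 0.2127.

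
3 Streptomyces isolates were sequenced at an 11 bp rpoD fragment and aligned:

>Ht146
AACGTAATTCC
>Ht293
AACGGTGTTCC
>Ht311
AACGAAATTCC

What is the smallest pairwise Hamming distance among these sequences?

1

Pairwise Hamming distances:
  Ht146 vs Ht293: 3
  Ht146 vs Ht311: 1
  Ht293 vs Ht311: 3
The smallest is 1, between Ht146 and Ht311.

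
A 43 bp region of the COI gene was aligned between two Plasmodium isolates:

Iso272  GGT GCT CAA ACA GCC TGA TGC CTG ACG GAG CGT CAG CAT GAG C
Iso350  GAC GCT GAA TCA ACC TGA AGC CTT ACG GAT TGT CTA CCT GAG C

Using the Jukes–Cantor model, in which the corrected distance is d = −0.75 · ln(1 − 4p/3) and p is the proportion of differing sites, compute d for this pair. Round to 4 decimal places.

The sequences differ at positions 2 (G/A), 3 (T/C), 7 (C/G), 10 (A/T), 13 (G/A), 19 (T/A), 24 (G/T), 30 (G/T), 31 (C/T), 35 (A/T), 36 (G/A), 38 (A/C).
p = 12/43 = 0.279070.
d = −0.75 · ln(1 − (4/3)·0.279070) = −0.75 · ln(0.627907) = −0.75 · (-0.465363) = 0.3490.

0.3490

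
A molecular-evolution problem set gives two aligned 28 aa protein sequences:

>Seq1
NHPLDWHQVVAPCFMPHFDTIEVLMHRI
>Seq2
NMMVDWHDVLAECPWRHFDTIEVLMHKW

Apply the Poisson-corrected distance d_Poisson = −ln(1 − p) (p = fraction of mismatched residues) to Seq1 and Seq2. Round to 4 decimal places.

0.4990

Mismatches occur at site 2 (H→M), site 3 (P→M), site 4 (L→V), site 8 (Q→D), site 10 (V→L), site 12 (P→E), site 14 (F→P), site 15 (M→W), site 16 (P→R), site 27 (R→K), site 28 (I→W).
p = 11/28 = 0.392857.
d = −ln(1 − 0.392857) = −ln(0.607143) = 0.4990.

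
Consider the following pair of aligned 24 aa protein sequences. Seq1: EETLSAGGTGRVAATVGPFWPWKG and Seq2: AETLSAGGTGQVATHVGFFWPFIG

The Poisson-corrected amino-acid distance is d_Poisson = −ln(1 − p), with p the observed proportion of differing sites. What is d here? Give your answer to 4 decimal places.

0.3448

Differing sites — 1:E/A; 11:R/Q; 14:A/T; 15:T/H; 18:P/F; 22:W/F; 23:K/I.
p = 7/24 = 0.291667.
d = −ln(1 − 0.291667) = −ln(0.708333) = 0.3448.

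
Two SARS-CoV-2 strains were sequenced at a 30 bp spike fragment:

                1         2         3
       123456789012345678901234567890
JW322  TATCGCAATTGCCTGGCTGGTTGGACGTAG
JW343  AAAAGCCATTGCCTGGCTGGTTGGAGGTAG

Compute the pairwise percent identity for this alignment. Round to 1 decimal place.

The sequences differ at positions 1 (T/A), 3 (T/A), 4 (C/A), 7 (A/C), 26 (C/G).
25 of the 30 sites match, so the percent identity is 25/30 × 100 = 83.3%.

83.3%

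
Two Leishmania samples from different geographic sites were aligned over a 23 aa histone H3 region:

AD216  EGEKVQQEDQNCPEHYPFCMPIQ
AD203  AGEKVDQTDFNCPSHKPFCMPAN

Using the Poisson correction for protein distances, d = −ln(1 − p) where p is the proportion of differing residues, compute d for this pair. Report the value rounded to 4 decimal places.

Mismatches occur at site 1 (E↔A), site 6 (Q↔D), site 8 (E↔T), site 10 (Q↔F), site 14 (E↔S), site 16 (Y↔K), site 22 (I↔A), site 23 (Q↔N).
p = 8/23 = 0.347826.
d = −ln(1 − 0.347826) = −ln(0.652174) = 0.4274.

0.4274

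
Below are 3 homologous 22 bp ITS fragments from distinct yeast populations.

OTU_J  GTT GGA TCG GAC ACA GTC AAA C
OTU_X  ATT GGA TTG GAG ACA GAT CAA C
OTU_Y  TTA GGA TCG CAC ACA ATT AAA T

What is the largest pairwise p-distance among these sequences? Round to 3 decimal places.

0.409

Pairwise Hamming distances:
  OTU_J vs OTU_X: 6
  OTU_J vs OTU_Y: 6
  OTU_X vs OTU_Y: 9
The largest is 9 mismatches, between OTU_X and OTU_Y; p = 9/22 = 0.409.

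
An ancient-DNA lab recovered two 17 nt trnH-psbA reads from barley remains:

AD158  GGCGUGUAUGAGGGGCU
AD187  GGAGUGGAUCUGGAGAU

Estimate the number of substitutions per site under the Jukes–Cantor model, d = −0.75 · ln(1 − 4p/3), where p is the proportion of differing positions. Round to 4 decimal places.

Mismatches occur at site 3 (C/A), site 7 (U/G), site 10 (G/C), site 11 (A/U), site 14 (G/A), site 16 (C/A).
p = 6/17 = 0.352941.
d = −0.75 · ln(1 − (4/3)·0.352941) = −0.75 · ln(0.529412) = −0.75 · (-0.635988) = 0.4770.

0.4770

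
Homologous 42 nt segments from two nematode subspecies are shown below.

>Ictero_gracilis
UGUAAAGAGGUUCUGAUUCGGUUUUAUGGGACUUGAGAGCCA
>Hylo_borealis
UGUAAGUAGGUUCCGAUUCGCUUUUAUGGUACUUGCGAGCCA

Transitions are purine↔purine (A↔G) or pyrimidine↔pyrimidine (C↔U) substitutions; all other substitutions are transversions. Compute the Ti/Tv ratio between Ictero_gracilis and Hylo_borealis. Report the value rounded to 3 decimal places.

0.500

Mismatches occur at site 6 (A/G, transition), site 7 (G/U, transversion), site 14 (U/C, transition), site 21 (G/C, transversion), site 30 (G/U, transversion), site 36 (A/C, transversion).
Of the 6 differences, 2 transitions and 4 transversions, so Ti/Tv = 2/4 = 0.500.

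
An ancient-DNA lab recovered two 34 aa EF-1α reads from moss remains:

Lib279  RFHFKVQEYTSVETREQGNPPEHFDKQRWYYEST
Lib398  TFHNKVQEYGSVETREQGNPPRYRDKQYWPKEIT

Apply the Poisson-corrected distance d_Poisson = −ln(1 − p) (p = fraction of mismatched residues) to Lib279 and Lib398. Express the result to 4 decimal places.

0.3483

Differing sites — 1:R/T; 4:F/N; 10:T/G; 22:E/R; 23:H/Y; 24:F/R; 28:R/Y; 30:Y/P; 31:Y/K; 33:S/I.
p = 10/34 = 0.294118.
d = −ln(1 − 0.294118) = −ln(0.705882) = 0.3483.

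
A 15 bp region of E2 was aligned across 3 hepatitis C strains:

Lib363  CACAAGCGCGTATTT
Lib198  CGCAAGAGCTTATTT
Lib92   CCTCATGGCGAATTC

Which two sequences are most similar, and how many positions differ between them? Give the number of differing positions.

3

Pairwise Hamming distances:
  Lib363 vs Lib198: 3
  Lib363 vs Lib92: 7
  Lib198 vs Lib92: 8
The smallest is 3, between Lib363 and Lib198.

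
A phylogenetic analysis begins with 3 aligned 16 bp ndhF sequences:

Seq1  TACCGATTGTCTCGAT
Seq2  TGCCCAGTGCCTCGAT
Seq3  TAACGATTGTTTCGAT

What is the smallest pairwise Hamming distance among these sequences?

Pairwise Hamming distances:
  Seq1 vs Seq2: 4
  Seq1 vs Seq3: 2
  Seq2 vs Seq3: 6
The smallest is 2, between Seq1 and Seq3.

2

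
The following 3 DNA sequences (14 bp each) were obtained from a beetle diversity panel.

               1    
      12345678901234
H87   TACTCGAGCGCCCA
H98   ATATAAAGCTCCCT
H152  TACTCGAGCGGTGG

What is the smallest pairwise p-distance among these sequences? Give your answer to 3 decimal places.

0.286

Pairwise Hamming distances:
  H87 vs H98: 7
  H87 vs H152: 4
  H98 vs H152: 10
The smallest is 4 mismatches, between H87 and H152; p = 4/14 = 0.286.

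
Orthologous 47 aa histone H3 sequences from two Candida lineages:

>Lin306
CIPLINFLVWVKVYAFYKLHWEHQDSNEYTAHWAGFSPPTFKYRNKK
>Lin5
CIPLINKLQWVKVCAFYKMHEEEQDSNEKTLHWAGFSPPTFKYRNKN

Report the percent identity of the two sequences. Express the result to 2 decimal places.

Differing sites — 7:F/K; 9:V/Q; 14:Y/C; 19:L/M; 21:W/E; 23:H/E; 29:Y/K; 31:A/L; 47:K/N.
38 of the 47 sites match, so the percent identity is 38/47 × 100 = 80.85%.

80.85%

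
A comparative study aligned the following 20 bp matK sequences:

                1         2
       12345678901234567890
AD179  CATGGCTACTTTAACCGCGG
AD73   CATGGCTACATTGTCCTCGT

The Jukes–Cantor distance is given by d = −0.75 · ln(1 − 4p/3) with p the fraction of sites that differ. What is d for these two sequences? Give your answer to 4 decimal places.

0.3041

The sequences differ at positions 10 (T/A), 13 (A/G), 14 (A/T), 17 (G/T), 20 (G/T).
p = 5/20 = 0.250000.
d = −0.75 · ln(1 − (4/3)·0.250000) = −0.75 · ln(0.666667) = −0.75 · (-0.405465) = 0.3041.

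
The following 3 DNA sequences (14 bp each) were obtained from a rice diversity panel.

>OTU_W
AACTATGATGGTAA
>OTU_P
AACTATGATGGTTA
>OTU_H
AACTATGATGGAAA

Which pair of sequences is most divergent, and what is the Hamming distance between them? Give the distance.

2

Pairwise Hamming distances:
  OTU_W vs OTU_P: 1
  OTU_W vs OTU_H: 1
  OTU_P vs OTU_H: 2
The largest is 2, between OTU_P and OTU_H.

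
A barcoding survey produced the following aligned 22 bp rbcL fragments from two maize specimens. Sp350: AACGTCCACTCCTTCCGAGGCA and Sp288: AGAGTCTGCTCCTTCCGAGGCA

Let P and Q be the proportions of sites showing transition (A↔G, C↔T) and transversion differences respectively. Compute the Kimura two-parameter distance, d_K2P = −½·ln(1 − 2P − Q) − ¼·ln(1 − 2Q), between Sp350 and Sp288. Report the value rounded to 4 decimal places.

Differing sites — 2:A/G (Ti); 3:C/A (Tv); 7:C/T (Ti); 8:A/G (Ti).
Of the 4 differences, 3 transitions and 1 transversion over 22 sites: P = 3/22 = 0.136364, Q = 1/22 = 0.045455.
d = −0.5·ln(0.681817) − 0.25·ln(0.909090) = −0.5·(-0.382994) − 0.25·(-0.095311) = 0.2153.

0.2153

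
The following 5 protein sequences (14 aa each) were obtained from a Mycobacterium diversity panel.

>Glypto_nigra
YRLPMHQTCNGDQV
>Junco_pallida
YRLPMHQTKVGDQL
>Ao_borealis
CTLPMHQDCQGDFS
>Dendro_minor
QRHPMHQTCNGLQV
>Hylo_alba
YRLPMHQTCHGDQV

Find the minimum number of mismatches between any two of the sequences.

1

Pairwise Hamming distances:
  Glypto_nigra vs Junco_pallida: 3
  Glypto_nigra vs Ao_borealis: 6
  Glypto_nigra vs Dendro_minor: 3
  Glypto_nigra vs Hylo_alba: 1
  Junco_pallida vs Ao_borealis: 7
  Junco_pallida vs Dendro_minor: 6
  Junco_pallida vs Hylo_alba: 3
  Ao_borealis vs Dendro_minor: 8
  Ao_borealis vs Hylo_alba: 6
  Dendro_minor vs Hylo_alba: 4
The smallest is 1, between Glypto_nigra and Hylo_alba.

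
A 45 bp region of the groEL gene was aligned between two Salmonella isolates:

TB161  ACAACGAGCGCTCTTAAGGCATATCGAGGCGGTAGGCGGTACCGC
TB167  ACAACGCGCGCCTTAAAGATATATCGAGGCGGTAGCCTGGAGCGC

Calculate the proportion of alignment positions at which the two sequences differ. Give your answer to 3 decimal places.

The sequences differ at positions 7 (A/C), 12 (T/C), 13 (C/T), 15 (T/A), 19 (G/A), 20 (C/T), 36 (G/C), 38 (G/T), 40 (T/G), 42 (C/G).
There are 10 differences over 45 sites, so p = 10/45 = 0.222.

0.222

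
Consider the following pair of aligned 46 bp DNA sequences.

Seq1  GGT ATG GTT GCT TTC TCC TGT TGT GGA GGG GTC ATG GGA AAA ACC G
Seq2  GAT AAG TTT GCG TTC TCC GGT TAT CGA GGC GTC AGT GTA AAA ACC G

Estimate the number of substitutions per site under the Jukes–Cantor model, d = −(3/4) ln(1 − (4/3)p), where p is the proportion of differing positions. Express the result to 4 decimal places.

Mismatches occur at site 2 (G↔A), site 5 (T↔A), site 7 (G↔T), site 12 (T↔G), site 19 (T↔G), site 23 (G↔A), site 25 (G↔C), site 30 (G↔C), site 35 (T↔G), site 36 (G↔T), site 38 (G↔T).
p = 11/46 = 0.239130.
d = −0.75 · ln(1 − (4/3)·0.239130) = −0.75 · ln(0.681160) = −0.75 · (-0.383958) = 0.2880.

0.2880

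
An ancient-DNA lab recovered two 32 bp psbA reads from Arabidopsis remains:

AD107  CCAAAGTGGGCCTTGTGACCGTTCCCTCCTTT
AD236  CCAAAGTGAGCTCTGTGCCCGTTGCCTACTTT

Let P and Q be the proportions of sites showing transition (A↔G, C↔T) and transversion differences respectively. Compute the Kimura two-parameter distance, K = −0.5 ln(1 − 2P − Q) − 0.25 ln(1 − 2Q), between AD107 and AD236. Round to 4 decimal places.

0.2170

Mismatches occur at site 9 (G/A, transition), site 12 (C/T, transition), site 13 (T/C, transition), site 18 (A/C, transversion), site 24 (C/G, transversion), site 28 (C/A, transversion).
Of the 6 differences, 3 transitions and 3 transversions over 32 sites: P = 3/32 = 0.093750, Q = 3/32 = 0.093750.
d = −0.5·ln(0.718750) − 0.25·ln(0.812500) = −0.5·(-0.330242) − 0.25·(-0.207639) = 0.2170.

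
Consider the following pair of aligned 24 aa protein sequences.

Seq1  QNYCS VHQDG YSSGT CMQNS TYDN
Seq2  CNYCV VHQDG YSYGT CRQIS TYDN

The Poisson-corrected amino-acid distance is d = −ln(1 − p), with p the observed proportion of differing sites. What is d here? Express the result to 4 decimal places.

Mismatches occur at site 1 (Q→C), site 5 (S→V), site 13 (S→Y), site 17 (M→R), site 19 (N→I).
p = 5/24 = 0.208333.
d = −ln(1 − 0.208333) = −ln(0.791667) = 0.2336.

0.2336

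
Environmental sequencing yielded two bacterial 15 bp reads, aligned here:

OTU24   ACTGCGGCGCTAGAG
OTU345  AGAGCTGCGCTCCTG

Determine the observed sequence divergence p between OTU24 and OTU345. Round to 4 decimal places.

The sequences differ at positions 2 (C/G), 3 (T/A), 6 (G/T), 12 (A/C), 13 (G/C), 14 (A/T).
There are 6 differences over 15 sites, so p = 6/15 = 0.4000.

0.4000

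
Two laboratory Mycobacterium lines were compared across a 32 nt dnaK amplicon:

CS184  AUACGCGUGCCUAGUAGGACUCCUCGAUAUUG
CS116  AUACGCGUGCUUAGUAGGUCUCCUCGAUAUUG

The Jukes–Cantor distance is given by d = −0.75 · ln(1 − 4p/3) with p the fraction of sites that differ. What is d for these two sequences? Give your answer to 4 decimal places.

The sequences differ at positions 11 (C/U), 19 (A/U).
p = 2/32 = 0.062500.
d = −0.75 · ln(1 − (4/3)·0.062500) = −0.75 · ln(0.916667) = −0.75 · (-0.087011) = 0.0653.

0.0653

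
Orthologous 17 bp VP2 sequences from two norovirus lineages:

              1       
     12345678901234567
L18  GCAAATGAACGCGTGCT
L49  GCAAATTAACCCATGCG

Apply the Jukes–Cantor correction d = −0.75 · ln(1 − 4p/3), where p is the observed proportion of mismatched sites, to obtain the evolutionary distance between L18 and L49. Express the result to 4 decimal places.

0.2824

Mismatches occur at site 7 (G/T), site 11 (G/C), site 13 (G/A), site 17 (T/G).
p = 4/17 = 0.235294.
d = −0.75 · ln(1 − (4/3)·0.235294) = −0.75 · ln(0.686275) = −0.75 · (-0.376477) = 0.2824.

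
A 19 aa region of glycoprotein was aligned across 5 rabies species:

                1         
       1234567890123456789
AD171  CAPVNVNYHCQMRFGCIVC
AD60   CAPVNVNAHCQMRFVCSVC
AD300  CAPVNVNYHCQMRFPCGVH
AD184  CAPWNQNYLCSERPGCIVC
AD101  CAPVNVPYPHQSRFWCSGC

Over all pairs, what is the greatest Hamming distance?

Pairwise Hamming distances:
  AD171 vs AD60: 3
  AD171 vs AD300: 3
  AD171 vs AD184: 6
  AD171 vs AD101: 7
  AD60 vs AD300: 4
  AD60 vs AD184: 9
  AD60 vs AD101: 7
  AD300 vs AD184: 9
  AD300 vs AD101: 8
  AD184 vs AD101: 11
The largest is 11, between AD184 and AD101.

11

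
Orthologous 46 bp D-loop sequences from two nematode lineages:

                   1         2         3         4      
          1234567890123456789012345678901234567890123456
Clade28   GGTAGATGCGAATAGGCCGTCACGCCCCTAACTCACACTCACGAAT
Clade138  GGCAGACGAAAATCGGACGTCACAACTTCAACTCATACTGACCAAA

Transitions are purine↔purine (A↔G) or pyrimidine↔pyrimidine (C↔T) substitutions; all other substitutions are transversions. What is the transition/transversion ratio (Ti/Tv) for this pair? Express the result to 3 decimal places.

The sequences differ at positions 3 (T/C, transition), 7 (T/C, transition), 9 (C/A, transversion), 10 (G/A, transition), 14 (A/C, transversion), 17 (C/A, transversion), 24 (G/A, transition), 25 (C/A, transversion), 27 (C/T, transition), 28 (C/T, transition), 29 (T/C, transition), 36 (C/T, transition), 40 (C/G, transversion), 43 (G/C, transversion), 46 (T/A, transversion).
Of the 15 differences, 8 transitions and 7 transversions, so Ti/Tv = 8/7 = 1.143.

1.143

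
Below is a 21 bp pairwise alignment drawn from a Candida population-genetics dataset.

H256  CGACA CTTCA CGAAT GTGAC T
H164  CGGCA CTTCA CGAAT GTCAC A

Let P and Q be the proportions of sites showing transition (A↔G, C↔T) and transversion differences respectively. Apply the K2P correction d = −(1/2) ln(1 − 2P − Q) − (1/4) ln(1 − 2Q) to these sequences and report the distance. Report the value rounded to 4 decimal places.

0.1585

The sequences differ at positions 3 (A/G, transition), 18 (G/C, transversion), 21 (T/A, transversion).
Of the 3 differences, 1 transition and 2 transversions over 21 sites: P = 1/21 = 0.047619, Q = 2/21 = 0.095238.
d = −0.5·ln(0.809524) − 0.25·ln(0.809524) = −0.5·(-0.211309) − 0.25·(-0.211309) = 0.1585.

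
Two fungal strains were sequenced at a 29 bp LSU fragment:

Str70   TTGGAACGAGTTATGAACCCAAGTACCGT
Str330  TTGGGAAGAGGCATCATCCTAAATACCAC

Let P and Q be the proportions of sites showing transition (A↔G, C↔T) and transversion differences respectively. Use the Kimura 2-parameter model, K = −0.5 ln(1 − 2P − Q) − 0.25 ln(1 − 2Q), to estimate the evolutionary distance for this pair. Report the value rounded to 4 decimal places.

0.4819

The sequences differ at positions 5 (A/G, transition), 7 (C/A, transversion), 11 (T/G, transversion), 12 (T/C, transition), 15 (G/C, transversion), 17 (A/T, transversion), 20 (C/T, transition), 23 (G/A, transition), 28 (G/A, transition), 29 (T/C, transition).
Of the 10 differences, 6 transitions and 4 transversions over 29 sites: P = 6/29 = 0.206897, Q = 4/29 = 0.137931.
d = −0.5·ln(0.448275) − 0.25·ln(0.724138) = −0.5·(-0.802348) − 0.25·(-0.322773) = 0.4819.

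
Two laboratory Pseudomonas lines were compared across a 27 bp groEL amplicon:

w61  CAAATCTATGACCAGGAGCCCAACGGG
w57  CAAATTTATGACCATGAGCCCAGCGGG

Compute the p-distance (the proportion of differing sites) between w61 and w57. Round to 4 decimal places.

0.1111

The sequences differ at positions 6 (C/T), 15 (G/T), 23 (A/G).
There are 3 differences over 27 sites, so p = 3/27 = 0.1111.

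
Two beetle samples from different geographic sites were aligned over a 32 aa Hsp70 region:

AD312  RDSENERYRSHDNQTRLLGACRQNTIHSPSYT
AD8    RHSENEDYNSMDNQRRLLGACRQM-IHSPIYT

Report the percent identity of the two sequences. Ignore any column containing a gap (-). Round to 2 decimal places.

77.42%

Excluding the 1 gap column leaves 31 comparable sites.
Differing sites — 2:D/H; 7:R/D; 9:R/N; 11:H/M; 15:T/R; 24:N/M; 30:S/I.
24 of the 31 comparable sites match, so the percent identity is 24/31 × 100 = 77.42%.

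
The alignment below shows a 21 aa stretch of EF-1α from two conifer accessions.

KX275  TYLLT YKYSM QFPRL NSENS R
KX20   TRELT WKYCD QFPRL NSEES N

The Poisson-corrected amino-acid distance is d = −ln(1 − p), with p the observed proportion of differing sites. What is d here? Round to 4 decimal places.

0.4055

The sequences differ at positions 2 (Y/R), 3 (L/E), 6 (Y/W), 9 (S/C), 10 (M/D), 19 (N/E), 21 (R/N).
p = 7/21 = 0.333333.
d = −ln(1 − 0.333333) = −ln(0.666667) = 0.4055.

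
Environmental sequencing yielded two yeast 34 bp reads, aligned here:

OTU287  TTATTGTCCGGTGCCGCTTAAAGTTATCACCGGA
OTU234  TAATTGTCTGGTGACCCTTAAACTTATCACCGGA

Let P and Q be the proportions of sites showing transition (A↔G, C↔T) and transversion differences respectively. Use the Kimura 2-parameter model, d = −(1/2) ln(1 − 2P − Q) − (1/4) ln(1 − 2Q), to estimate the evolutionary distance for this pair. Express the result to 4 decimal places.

Differing sites — 2:T/A (Tv); 9:C/T (Ti); 14:C/A (Tv); 16:G/C (Tv); 23:G/C (Tv).
Of the 5 differences, 1 transition and 4 transversions over 34 sites: P = 1/34 = 0.029412, Q = 4/34 = 0.117647.
d = −0.5·ln(0.823529) − 0.25·ln(0.764706) = −0.5·(-0.194157) − 0.25·(-0.268264) = 0.1641.

0.1641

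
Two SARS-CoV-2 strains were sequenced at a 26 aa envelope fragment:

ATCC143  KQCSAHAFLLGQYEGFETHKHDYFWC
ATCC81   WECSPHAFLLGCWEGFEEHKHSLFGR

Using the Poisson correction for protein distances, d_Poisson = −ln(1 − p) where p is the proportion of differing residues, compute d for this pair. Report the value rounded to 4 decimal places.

0.4855

The sequences differ at positions 1 (K/W), 2 (Q/E), 5 (A/P), 12 (Q/C), 13 (Y/W), 18 (T/E), 22 (D/S), 23 (Y/L), 25 (W/G), 26 (C/R).
p = 10/26 = 0.384615.
d = −ln(1 − 0.384615) = −ln(0.615385) = 0.4855.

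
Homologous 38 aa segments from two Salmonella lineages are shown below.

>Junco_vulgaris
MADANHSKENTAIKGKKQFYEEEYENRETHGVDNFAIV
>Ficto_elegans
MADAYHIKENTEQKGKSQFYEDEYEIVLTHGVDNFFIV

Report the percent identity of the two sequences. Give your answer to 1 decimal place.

73.7%

Differing sites — 5:N/Y; 7:S/I; 12:A/E; 13:I/Q; 17:K/S; 22:E/D; 26:N/I; 27:R/V; 28:E/L; 36:A/F.
28 of the 38 sites match, so the percent identity is 28/38 × 100 = 73.7%.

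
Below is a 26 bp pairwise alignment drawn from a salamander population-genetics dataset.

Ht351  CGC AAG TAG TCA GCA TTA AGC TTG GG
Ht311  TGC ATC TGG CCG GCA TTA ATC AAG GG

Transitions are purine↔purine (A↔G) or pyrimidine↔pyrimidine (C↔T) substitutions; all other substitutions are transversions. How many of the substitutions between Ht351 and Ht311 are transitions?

Differing sites — 1:C/T (Ti); 5:A/T (Tv); 6:G/C (Tv); 8:A/G (Ti); 10:T/C (Ti); 12:A/G (Ti); 20:G/T (Tv); 22:T/A (Tv); 23:T/A (Tv).
Of the 9 differences, 4 transitions and 5 transversions, so the answer is 4.

4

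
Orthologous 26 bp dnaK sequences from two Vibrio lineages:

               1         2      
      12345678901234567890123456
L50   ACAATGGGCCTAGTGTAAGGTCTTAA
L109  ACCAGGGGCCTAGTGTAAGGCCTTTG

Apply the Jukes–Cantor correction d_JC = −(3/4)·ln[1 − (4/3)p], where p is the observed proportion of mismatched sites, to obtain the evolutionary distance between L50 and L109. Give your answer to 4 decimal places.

0.2222

Differing sites — 3:A/C; 5:T/G; 21:T/C; 25:A/T; 26:A/G.
p = 5/26 = 0.192308.
d = −0.75 · ln(1 − (4/3)·0.192308) = −0.75 · ln(0.743589) = −0.75 · (-0.296267) = 0.2222.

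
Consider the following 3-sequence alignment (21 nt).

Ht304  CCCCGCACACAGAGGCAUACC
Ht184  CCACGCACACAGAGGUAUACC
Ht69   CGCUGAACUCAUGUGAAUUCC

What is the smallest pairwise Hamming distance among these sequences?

Pairwise Hamming distances:
  Ht304 vs Ht184: 2
  Ht304 vs Ht69: 9
  Ht184 vs Ht69: 10
The smallest is 2, between Ht304 and Ht184.

2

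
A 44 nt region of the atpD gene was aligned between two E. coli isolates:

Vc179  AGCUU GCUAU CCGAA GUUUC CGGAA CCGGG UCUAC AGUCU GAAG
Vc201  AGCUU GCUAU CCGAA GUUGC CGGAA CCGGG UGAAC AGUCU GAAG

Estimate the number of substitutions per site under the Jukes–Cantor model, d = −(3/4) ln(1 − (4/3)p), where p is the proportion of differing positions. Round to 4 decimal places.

Mismatches occur at site 19 (U↔G), site 32 (C↔G), site 33 (U↔A).
p = 3/44 = 0.068182.
d = −0.75 · ln(1 − (4/3)·0.068182) = −0.75 · ln(0.909091) = −0.75 · (-0.095310) = 0.0715.

0.0715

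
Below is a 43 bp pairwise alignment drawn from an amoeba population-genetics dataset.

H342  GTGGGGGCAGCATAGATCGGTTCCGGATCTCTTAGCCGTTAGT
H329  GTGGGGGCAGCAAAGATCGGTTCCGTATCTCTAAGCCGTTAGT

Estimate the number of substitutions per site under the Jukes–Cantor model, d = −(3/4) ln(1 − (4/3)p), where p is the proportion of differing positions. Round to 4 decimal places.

0.0732

Mismatches occur at site 13 (T/A), site 26 (G/T), site 33 (T/A).
p = 3/43 = 0.069767.
d = −0.75 · ln(1 − (4/3)·0.069767) = −0.75 · ln(0.906977) = −0.75 · (-0.097638) = 0.0732.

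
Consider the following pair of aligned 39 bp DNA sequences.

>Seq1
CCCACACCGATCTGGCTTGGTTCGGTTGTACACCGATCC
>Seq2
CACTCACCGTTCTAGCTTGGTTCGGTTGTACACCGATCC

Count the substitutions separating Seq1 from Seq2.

Differing sites — 2:C/A; 4:A/T; 10:A/T; 14:G/A.
That gives 4 mismatches out of 39 aligned sites, so the Hamming distance is 4.

4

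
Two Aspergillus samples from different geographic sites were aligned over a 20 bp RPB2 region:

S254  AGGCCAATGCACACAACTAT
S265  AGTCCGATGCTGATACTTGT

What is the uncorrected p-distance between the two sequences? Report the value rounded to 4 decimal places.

Differing sites — 3:G/T; 6:A/G; 11:A/T; 12:C/G; 14:C/T; 16:A/C; 17:C/T; 19:A/G.
There are 8 differences over 20 sites, so p = 8/20 = 0.4000.

0.4000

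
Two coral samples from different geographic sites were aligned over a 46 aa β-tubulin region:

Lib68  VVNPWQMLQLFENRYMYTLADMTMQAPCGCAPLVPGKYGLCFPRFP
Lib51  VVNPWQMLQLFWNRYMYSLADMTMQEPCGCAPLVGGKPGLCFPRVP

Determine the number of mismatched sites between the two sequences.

Mismatches occur at site 12 (E/W), site 18 (T/S), site 26 (A/E), site 35 (P/G), site 38 (Y/P), site 45 (F/V).
That gives 6 mismatches out of 46 aligned sites, so the Hamming distance is 6.

6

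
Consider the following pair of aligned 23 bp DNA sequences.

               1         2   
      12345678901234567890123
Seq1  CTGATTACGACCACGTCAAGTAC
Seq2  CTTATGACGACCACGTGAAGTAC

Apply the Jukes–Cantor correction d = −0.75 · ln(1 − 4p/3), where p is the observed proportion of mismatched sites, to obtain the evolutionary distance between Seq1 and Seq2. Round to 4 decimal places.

0.1433

Differing sites — 3:G/T; 6:T/G; 17:C/G.
p = 3/23 = 0.130435.
d = −0.75 · ln(1 − (4/3)·0.130435) = −0.75 · ln(0.826087) = −0.75 · (-0.191055) = 0.1433.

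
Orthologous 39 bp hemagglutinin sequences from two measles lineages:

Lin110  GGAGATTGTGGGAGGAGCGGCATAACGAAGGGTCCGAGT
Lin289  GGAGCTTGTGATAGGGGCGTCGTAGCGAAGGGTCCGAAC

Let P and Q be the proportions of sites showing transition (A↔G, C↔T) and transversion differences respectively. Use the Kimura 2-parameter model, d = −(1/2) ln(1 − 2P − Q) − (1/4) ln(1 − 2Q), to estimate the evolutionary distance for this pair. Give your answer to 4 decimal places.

Mismatches occur at site 5 (A/C, transversion), site 11 (G/A, transition), site 12 (G/T, transversion), site 16 (A/G, transition), site 20 (G/T, transversion), site 22 (A/G, transition), site 25 (A/G, transition), site 38 (G/A, transition), site 39 (T/C, transition).
Of the 9 differences, 6 transitions and 3 transversions over 39 sites: P = 6/39 = 0.153846, Q = 3/39 = 0.076923.
d = −0.5·ln(0.615385) − 0.25·ln(0.846154) = −0.5·(-0.485507) − 0.25·(-0.167054) = 0.2845.

0.2845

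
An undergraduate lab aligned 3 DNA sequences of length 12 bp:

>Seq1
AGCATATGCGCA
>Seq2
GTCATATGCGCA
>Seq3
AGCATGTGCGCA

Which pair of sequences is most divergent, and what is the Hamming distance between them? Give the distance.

3

Pairwise Hamming distances:
  Seq1 vs Seq2: 2
  Seq1 vs Seq3: 1
  Seq2 vs Seq3: 3
The largest is 3, between Seq2 and Seq3.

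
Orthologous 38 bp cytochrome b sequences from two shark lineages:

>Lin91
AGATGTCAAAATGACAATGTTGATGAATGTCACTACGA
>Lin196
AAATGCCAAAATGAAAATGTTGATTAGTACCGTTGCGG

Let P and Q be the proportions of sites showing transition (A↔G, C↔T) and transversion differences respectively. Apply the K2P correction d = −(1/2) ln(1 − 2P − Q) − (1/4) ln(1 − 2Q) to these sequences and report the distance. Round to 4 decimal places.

0.4014

The sequences differ at positions 2 (G/A, transition), 6 (T/C, transition), 15 (C/A, transversion), 25 (G/T, transversion), 27 (A/G, transition), 29 (G/A, transition), 30 (T/C, transition), 32 (A/G, transition), 33 (C/T, transition), 35 (A/G, transition), 38 (A/G, transition).
Of the 11 differences, 9 transitions and 2 transversions over 38 sites: P = 9/38 = 0.236842, Q = 2/38 = 0.052632.
d = −0.5·ln(0.473684) − 0.25·ln(0.894736) = −0.5·(-0.747215) − 0.25·(-0.111227) = 0.4014.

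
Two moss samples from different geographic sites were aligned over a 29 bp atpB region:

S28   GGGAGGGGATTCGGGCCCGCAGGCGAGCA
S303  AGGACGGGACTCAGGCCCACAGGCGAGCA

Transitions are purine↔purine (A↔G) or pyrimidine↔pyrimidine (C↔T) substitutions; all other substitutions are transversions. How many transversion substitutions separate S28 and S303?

Mismatches occur at site 1 (G/A, transition), site 5 (G/C, transversion), site 10 (T/C, transition), site 13 (G/A, transition), site 19 (G/A, transition).
Of the 5 differences, 4 transitions and 1 transversion, so the answer is 1.

1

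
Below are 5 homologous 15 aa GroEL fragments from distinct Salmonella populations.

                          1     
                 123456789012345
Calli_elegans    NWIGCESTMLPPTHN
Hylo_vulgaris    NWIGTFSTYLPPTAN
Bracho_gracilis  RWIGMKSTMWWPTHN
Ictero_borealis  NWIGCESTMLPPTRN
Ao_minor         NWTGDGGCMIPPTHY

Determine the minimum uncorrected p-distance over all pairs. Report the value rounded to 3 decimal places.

Pairwise Hamming distances:
  Calli_elegans vs Hylo_vulgaris: 4
  Calli_elegans vs Bracho_gracilis: 5
  Calli_elegans vs Ictero_borealis: 1
  Calli_elegans vs Ao_minor: 7
  Hylo_vulgaris vs Bracho_gracilis: 7
  Hylo_vulgaris vs Ictero_borealis: 4
  Hylo_vulgaris vs Ao_minor: 9
  Bracho_gracilis vs Ictero_borealis: 6
  Bracho_gracilis vs Ao_minor: 9
  Ictero_borealis vs Ao_minor: 8
The smallest is 1 mismatch, between Calli_elegans and Ictero_borealis; p = 1/15 = 0.067.

0.067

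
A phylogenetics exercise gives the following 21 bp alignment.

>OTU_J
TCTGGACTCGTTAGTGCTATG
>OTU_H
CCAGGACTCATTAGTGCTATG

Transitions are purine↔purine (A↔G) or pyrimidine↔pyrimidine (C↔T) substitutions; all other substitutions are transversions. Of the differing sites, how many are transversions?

1

Mismatches occur at site 1 (T↔C, transition), site 3 (T↔A, transversion), site 10 (G↔A, transition).
Of the 3 differences, 2 transitions and 1 transversion, so the answer is 1.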